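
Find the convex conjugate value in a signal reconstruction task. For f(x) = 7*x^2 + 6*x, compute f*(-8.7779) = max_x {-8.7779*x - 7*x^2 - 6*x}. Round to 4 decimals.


f*(y) = sup_x {y*x - a*x^2 - b*x} = sup_x {(y-b)*x - a*x^2}
FOC: (y - b) - 2a*x = 0 => x* = (y - b)/(2a)
x* = (-8.7779 - 6)/(2*7) = -1.0556
f*(-8.7779) = (y-b)^2/(4a) = (-8.7779 - 6)^2/(4*7)
= 218.3863/28 = 7.7995


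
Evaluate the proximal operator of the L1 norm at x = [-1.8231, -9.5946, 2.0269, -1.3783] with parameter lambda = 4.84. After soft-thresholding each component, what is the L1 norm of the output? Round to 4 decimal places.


Soft-thresholding with lambda = 4.84:
prox(-1.8231) = sign(-1.8231)*max(|-1.8231| - 4.84, 0) = 0.0
prox(-9.5946) = sign(-9.5946)*max(|-9.5946| - 4.84, 0) = -4.7546
prox(2.0269) = sign(2.0269)*max(|2.0269| - 4.84, 0) = 0.0
prox(-1.3783) = sign(-1.3783)*max(|-1.3783| - 4.84, 0) = 0.0
prox(x) = [0.0, -4.7546, 0.0, 0.0]
||prox(x)||_1 = 0.0 + 4.7546 + 0.0 + 0.0 = 4.7546


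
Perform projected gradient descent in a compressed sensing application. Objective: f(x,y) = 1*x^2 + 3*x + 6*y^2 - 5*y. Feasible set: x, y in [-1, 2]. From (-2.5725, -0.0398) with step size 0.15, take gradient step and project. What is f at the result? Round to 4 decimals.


Step 1: Compute gradient at (-2.5725, -0.0398).
grad_x = 2*1*-2.5725 + 3 = -2.145
grad_y = 2*6*-0.0398 - 5 = -5.4776
Step 2: Gradient step.
x_raw = -2.5725 - 0.15*-2.145 = -2.2508
y_raw = -0.0398 - 0.15*-5.4776 = 0.7818
Step 3: Project onto [-1, 2].
x_proj = clip(-2.2508) = -1.0
y_proj = clip(0.7818) = 0.7818
Step 4: Evaluate f.
f(-1.0, 0.7818) = -2.2416


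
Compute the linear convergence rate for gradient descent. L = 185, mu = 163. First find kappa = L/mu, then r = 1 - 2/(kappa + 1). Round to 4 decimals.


Step 1: Compute the condition number.
kappa = L/mu = 185/163 = 1.135
Step 2: Compute the convergence rate.
r = 1 - 2/(kappa + 1) = 1 - 2*mu/(L + mu) = (L - mu)/(L + mu) = 22/348 = 0.0632


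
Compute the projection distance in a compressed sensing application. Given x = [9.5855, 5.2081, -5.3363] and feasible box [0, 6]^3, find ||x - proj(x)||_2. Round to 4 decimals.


Project each component onto [0, 6].
clip(9.5855) = 6.0, clip(5.2081) = 5.2081, clip(-5.3363) = 0.0
Projection = [6.0, 5.2081, 0.0]
Squared diffs: [12.8558, 0.0, 28.4761]
Distance = sqrt(41.3319) = 6.429


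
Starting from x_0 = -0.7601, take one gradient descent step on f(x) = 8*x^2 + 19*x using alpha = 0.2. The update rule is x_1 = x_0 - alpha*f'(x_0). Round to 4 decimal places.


We compute the gradient at x_0 and apply the update.
f'(x) = 16*x + 19
f'(-0.7601) = 16*-0.7601 + 19 = 6.8384
x_1 = -0.7601 - 0.2*6.8384 = -2.1278


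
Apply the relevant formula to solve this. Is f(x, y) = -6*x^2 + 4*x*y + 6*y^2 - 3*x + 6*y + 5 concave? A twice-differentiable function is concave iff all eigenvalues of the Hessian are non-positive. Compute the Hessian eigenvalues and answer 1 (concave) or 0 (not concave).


The Hessian of f(x,y) = -6*x^2 + 4*x*y + 6*y^2 - 3*x + 6*y + 5 is:
H = [[-12, 4], [4, 12]]
Trace = -12 + 12 = 0
Determinant = -12*12 - (4)^2 = -160
Discriminant = (0)^2 - 4*-160 = 640.0
Eigenvalues: lambda_1 = -12.6491, lambda_2 = 12.6491
The function is not concave.

0


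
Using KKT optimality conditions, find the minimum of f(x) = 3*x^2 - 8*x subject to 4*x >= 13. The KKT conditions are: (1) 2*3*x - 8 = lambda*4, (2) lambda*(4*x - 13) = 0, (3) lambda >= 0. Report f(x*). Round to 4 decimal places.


Step 1: Try lambda = 0 (constraint inactive).
x_unc = 8/(2*3) = 1.3333
Check: 4*1.3333 = 5.3332 < 13 -- violated!
Step 2: Constraint must be active: 4*x = 13
x* = 13/4 = 3.25
lambda = (2*3*3.25 - 8)/4 = 2.875
Step 3: Compute optimal value.
f(x*) = 3*3.25^2 - 8*3.25 = 5.6875


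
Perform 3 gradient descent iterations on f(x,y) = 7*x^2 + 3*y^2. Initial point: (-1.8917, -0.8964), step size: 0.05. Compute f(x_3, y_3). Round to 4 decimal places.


Gradient descent on f(x,y) = 7*x^2 + 3*y^2.
Starting point: (-1.8917, -0.8964), alpha = 0.05
Step 1: grad_x = 2*7*-1.8917 = -26.4838, grad_y = 2*3*-0.8964 = -5.3784
  x_1 = -1.8917 - 0.05*-26.4838 = -0.5675
  y_1 = -0.8964 - 0.05*-5.3784 = -0.6275
Step 2: grad_x = 2*7*-0.5675 = -7.9451, grad_y = 2*3*-0.6275 = -3.7649
  x_2 = -0.5675 - 0.05*-7.9451 = -0.1703
  y_2 = -0.6275 - 0.05*-3.7649 = -0.4392
Step 3: grad_x = 2*7*-0.1703 = -2.3835, grad_y = 2*3*-0.4392 = -2.6354
  x_3 = -0.1703 - 0.05*-2.3835 = -0.0511
  y_3 = -0.4392 - 0.05*-2.6354 = -0.3075
f(-0.0511, -0.3075) = 7*(-0.0511)^2 + 3*(-0.3075)^2 = 0.3019


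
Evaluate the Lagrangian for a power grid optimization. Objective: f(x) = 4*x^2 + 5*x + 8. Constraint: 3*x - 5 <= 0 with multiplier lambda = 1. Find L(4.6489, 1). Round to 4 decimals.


Step 1: Evaluate f(x).
f(4.6489) = 4*4.6489^2 + 5*4.6489 + 8 = 117.6936
Step 2: Evaluate g(x).
g(4.6489) = 3*4.6489 - 5 = 8.9467
Step 3: Compute Lagrangian.
L = 117.6936 + 1*8.9467 = 126.6403


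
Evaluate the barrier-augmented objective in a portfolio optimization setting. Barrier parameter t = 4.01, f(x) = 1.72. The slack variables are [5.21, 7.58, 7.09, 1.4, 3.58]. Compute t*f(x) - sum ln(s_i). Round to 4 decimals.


Step 1: Compute log-barrier.
ln values: [1.6506, 2.0255, 1.9587, 0.3365, 1.2754]
phi = -(1.6506 + 2.0255 + 1.9587 + 0.3365 + 1.2754) = -7.2466
Step 2: Compute augmented objective.
t*f(x) = 4.01*1.72 = 6.8972
Total = 6.8972 - 7.2466 = -0.3494


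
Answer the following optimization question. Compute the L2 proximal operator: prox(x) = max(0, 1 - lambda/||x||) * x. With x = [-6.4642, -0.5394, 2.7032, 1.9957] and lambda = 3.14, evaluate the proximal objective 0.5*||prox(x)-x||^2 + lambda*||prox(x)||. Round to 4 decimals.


Step 1: Compute ||x||.
||x|| = 7.3053
Step 2: Compute scaling factor.
scale = max(0, 1 - 3.14/7.3053) = 0.5702
Step 3: prox(x) = [-3.6857, -0.3076, 1.5413, 1.1379]
||prox(x)|| = 4.1653
Step 4: Proximal objective.
0.5*||prox-x||^2 = 4.9298
lambda*||prox|| = 13.079
Total = 18.0087


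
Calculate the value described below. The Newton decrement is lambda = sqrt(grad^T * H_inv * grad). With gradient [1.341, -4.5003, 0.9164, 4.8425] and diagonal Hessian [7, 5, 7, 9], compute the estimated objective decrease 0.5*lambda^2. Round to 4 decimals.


Step 1: H is diagonal, so H^(-1) * g = [0.1916, -0.9001, 0.1309, 0.5381].
Step 2: g^T H^(-1) g = sum_i g_i^2 / H_ii
  = (1.341)^2/7 + (-4.5003)^2/5 + (0.9164)^2/7 + (4.8425)^2/9
  = 0.2569 + 4.0505 + 0.12 + 2.6055 = 7.0329
Step 3: Objective decrease = 0.5 * g^T H^(-1) g = 3.5165


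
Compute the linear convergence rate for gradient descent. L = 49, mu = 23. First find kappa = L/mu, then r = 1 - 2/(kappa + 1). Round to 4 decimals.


Step 1: Compute the condition number.
kappa = L/mu = 49/23 = 2.1304
Step 2: Compute the convergence rate.
r = 1 - 2/(kappa + 1) = 1 - 2*mu/(L + mu) = (L - mu)/(L + mu) = 26/72 = 0.3611


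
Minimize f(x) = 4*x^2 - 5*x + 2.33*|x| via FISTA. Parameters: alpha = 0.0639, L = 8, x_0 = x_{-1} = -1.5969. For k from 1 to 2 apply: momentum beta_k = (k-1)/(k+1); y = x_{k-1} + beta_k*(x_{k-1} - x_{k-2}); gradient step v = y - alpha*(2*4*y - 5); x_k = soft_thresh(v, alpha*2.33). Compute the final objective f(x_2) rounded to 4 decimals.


FISTA on f(x) = 4*x^2 - 5*x + 2.33*|x|
L = 8, alpha = 0.0639
Iteration 1: beta = 0.0, y = -1.5969 + 0.0*(-1.5969 + 1.5969) = -1.5969
  grad(y) = -17.7752, v = y - alpha*grad = -0.4611
  prox(v) = soft_thresh(-0.4611, 0.1489) = -0.3122
Iteration 2: beta = 0.3333, y = -0.3122 + 0.3333*(-0.3122 + 1.5969) = 0.1161
  grad(y) = -4.0715, v = y - alpha*grad = 0.3762
  prox(v) = soft_thresh(0.3762, 0.1489) = 0.2273
f(x_2) = 4*0.2273^2 - 5*0.2273 + 2.33*|0.2273| = -0.4003


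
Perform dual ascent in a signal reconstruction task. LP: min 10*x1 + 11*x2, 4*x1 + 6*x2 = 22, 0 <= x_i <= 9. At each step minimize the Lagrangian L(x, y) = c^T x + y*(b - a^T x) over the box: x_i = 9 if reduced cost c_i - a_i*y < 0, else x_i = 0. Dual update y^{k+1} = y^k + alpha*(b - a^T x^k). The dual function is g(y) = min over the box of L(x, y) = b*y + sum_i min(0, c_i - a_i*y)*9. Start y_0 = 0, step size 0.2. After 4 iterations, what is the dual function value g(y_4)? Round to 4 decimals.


Dual ascent for LP: min 10*x1 + 11*x2, 4*x1 + 6*x2 = 22, 0 <= x_i <= 9
Step 1: y^k = 0.0, reduced costs: (10.0, 11.0)
  x^k = (0.0, 0.0), subgradient = b - a^T x = 22.0
  y^{k+1} = 0.0 + 0.2*22.0 = 4.4
Step 2: y^k = 4.4, reduced costs: (-7.6, -15.4)
  x^k = (9.0, 9.0), subgradient = b - a^T x = -68.0
  y^{k+1} = 4.4 + 0.2*-68.0 = -9.2
Step 3: y^k = -9.2, reduced costs: (46.8, 66.2)
  x^k = (0.0, 0.0), subgradient = b - a^T x = 22.0
  y^{k+1} = -9.2 + 0.2*22.0 = -4.8
Step 4: y^k = -4.8, reduced costs: (29.2, 39.8)
  x^k = (0.0, 0.0), subgradient = b - a^T x = 22.0
  y^{k+1} = -4.8 + 0.2*22.0 = -0.4
Dual objective at y_4 = -0.4: reduced costs (11.6, 13.4), box minimizer x = (0.0, 0.0)
g(y_4) = b*y + (c1 - a1*y)*x1 + (c2 - a2*y)*x2 = 22*(-0.4) + 11.6*0.0 + 13.4*0.0 = -8.8 + 0.0 + 0.0 = -8.8


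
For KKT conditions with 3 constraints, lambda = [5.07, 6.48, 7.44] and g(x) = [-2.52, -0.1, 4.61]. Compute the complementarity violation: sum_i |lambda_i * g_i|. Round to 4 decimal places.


KKT complementary slackness check:
lambda_1 * g_1 = 5.07 * -2.52 = -12.7764
lambda_2 * g_2 = 6.48 * -0.1 = -0.648
lambda_3 * g_3 = 7.44 * 4.61 = 34.2984
Total violation = 12.7764 + 0.648 + 34.2984 = 47.7228


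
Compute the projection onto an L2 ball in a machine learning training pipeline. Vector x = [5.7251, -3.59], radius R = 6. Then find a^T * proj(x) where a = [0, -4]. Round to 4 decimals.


Step 1: Compute ||x|| (intermediates to 6 decimals).
||x|| = sqrt(5.7251^2 + (-3.59)^2) = 6.757579
Step 2: Project.
Since ||x|| > R, scale = R/||x|| = 6/6.757579 = 0.887892, proj(x) = scale * x
proj(x) = [5.08327, -3.187532]
Step 3: Dot product.
a^T * proj(x) = 0*5.08327 - 4*(-3.187532) = 12.7501


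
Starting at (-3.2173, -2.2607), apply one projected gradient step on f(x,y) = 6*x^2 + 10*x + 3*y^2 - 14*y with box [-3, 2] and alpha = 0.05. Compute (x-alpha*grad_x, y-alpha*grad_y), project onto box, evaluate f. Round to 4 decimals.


Step 1: Compute gradient at (-3.2173, -2.2607).
grad_x = 2*6*-3.2173 + 10 = -28.6076
grad_y = 2*3*-2.2607 - 14 = -27.5642
Step 2: Gradient step.
x_raw = -3.2173 - 0.05*-28.6076 = -1.7869
y_raw = -2.2607 - 0.05*-27.5642 = -0.8825
Step 3: Project onto [-3, 2].
x_proj = clip(-1.7869) = -1.7869
y_proj = clip(-0.8825) = -0.8825
Step 4: Evaluate f.
f(-1.7869, -0.8825) = 15.9805


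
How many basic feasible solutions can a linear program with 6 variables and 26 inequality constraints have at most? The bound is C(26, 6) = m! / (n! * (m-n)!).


Each vertex corresponds to some choice of n active constraints out of m, so the number of vertices is at most C(m, n) = m! / (n!(m-n)!).
m = 26, n = 6
Numerator: 26 * 25 * 24 * 23 * 22 * 21
Denominator: 6! = 720
C(26, 6) = 230230


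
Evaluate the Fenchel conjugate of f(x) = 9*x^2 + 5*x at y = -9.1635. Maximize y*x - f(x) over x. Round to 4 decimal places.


f*(y) = sup_x {y*x - a*x^2 - b*x} = sup_x {(y-b)*x - a*x^2}
FOC: (y - b) - 2a*x = 0 => x* = (y - b)/(2a)
x* = (-9.1635 - 5)/(2*9) = -0.7869
f*(-9.1635) = (y-b)^2/(4a) = (-9.1635 - 5)^2/(4*9)
= 200.6047/36 = 5.5724


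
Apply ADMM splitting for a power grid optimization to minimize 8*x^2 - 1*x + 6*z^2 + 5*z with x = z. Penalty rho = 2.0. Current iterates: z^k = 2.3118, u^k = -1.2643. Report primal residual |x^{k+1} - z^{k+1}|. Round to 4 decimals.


ADMM iteration with rho = 2.0, z^k = 2.3118, u^k = -1.2643
Step 1: x-update.
Minimize 8*x^2 - 1*x + (2.0/2)*(x - 2.3118 - 1.2643)^2
FOC: (2*8 + 2.0)*x = 1 + 2.0*(2.3118 + 1.2643)
x^{k+1} = 0.4529
Step 2: z-update.
Minimize 6*z^2 + 5*z + (2.0/2)*(0.4529 - z - 1.2643)^2
FOC: (2*6 + 2.0)*z = -5 + 2.0*(0.4529 - 1.2643)
z^{k+1} = -0.4731
Step 3: u-update.
u^{k+1} = -1.2643 + 0.4529 + 0.4731 = -0.3383
Step 4: Primal residual = |0.4529 + 0.4731| = 0.926


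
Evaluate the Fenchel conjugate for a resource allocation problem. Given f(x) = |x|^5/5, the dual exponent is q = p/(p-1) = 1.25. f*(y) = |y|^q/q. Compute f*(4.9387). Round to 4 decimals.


The conjugate exponent q satisfies 1/p + 1/q = 1.
p = 5, so q = 5/(5 - 1) = 1.25
|y|^q = 4.9387^1.25 = 7.3623
f*(4.9387) = 7.3623 / 1.25 = 5.8899


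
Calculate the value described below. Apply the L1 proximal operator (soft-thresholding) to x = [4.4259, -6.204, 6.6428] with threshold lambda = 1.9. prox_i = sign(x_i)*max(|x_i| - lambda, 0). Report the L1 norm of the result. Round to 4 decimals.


Soft-thresholding with lambda = 1.9:
prox(4.4259) = sign(4.4259)*max(|4.4259| - 1.9, 0) = 2.5259
prox(-6.204) = sign(-6.204)*max(|-6.204| - 1.9, 0) = -4.304
prox(6.6428) = sign(6.6428)*max(|6.6428| - 1.9, 0) = 4.7428
prox(x) = [2.5259, -4.304, 4.7428]
||prox(x)||_1 = 2.5259 + 4.304 + 4.7428 = 11.5727


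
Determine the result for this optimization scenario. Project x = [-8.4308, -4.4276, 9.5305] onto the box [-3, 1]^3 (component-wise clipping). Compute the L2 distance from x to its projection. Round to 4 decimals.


Project each component onto [-3, 1].
clip(-8.4308) = -3.0, clip(-4.4276) = -3.0, clip(9.5305) = 1.0
Projection = [-3.0, -3.0, 1.0]
Squared diffs: [29.4936, 2.038, 72.7694]
Distance = sqrt(104.301) = 10.2128


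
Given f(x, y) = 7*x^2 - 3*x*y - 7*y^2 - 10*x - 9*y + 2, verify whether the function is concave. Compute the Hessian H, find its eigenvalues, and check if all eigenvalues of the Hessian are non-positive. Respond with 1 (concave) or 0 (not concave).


The Hessian of f(x,y) = 7*x^2 - 3*x*y - 7*y^2 - 10*x - 9*y + 2 is:
H = [[14, -3], [-3, -14]]
Trace = 14 - 14 = 0
Determinant = 14*-14 - (-3)^2 = -205
Discriminant = (0)^2 - 4*-205 = 820.0
Eigenvalues: lambda_1 = -14.3178, lambda_2 = 14.3178
The function is not concave.

0


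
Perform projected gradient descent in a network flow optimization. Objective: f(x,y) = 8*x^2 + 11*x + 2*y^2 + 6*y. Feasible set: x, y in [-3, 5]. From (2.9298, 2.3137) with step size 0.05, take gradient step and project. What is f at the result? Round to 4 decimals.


Step 1: Compute gradient at (2.9298, 2.3137).
grad_x = 2*8*2.9298 + 11 = 57.8768
grad_y = 2*2*2.3137 + 6 = 15.2548
Step 2: Gradient step.
x_raw = 2.9298 - 0.05*57.8768 = 0.036
y_raw = 2.3137 - 0.05*15.2548 = 1.551
Step 3: Project onto [-3, 5].
x_proj = clip(0.036) = 0.036
y_proj = clip(1.551) = 1.551
Step 4: Evaluate f.
f(0.036, 1.551) = 14.5226


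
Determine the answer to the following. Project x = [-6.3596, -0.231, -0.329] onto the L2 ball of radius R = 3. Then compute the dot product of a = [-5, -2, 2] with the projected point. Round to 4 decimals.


Step 1: Compute ||x|| (intermediates to 6 decimals).
||x|| = sqrt((-6.3596)^2 + (-0.231)^2 + (-0.329)^2) = 6.372293
Step 2: Project.
Since ||x|| > R, scale = R/||x|| = 3/6.372293 = 0.470788, proj(x) = scale * x
proj(x) = [-2.994023, -0.108752, -0.154889]
Step 3: Dot product.
a^T * proj(x) = -5*(-2.994023) - 2*(-0.108752) + 2*(-0.154889) = 14.8778


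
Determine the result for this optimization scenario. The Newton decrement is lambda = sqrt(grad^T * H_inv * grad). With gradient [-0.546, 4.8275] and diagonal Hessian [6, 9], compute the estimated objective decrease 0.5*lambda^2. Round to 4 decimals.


Step 1: H is diagonal, so H^(-1) * g = [-0.091, 0.5364].
Step 2: g^T H^(-1) g = sum_i g_i^2 / H_ii
  = (-0.546)^2/6 + (4.8275)^2/9
  = 0.0497 + 2.5894 = 2.6391
Step 3: Objective decrease = 0.5 * g^T H^(-1) g = 1.3196


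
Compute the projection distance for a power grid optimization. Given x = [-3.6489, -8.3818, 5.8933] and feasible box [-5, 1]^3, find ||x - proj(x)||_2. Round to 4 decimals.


Project each component onto [-5, 1].
clip(-3.6489) = -3.6489, clip(-8.3818) = -5.0, clip(5.8933) = 1.0
Projection = [-3.6489, -5.0, 1.0]
Squared diffs: [0.0, 11.4366, 23.9444]
Distance = sqrt(35.381) = 5.9482


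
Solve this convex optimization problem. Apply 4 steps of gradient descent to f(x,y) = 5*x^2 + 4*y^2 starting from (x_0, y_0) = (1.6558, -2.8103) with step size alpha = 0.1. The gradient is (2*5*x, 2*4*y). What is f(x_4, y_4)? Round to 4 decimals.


Gradient descent on f(x,y) = 5*x^2 + 4*y^2.
Starting point: (1.6558, -2.8103), alpha = 0.1
Step 1: grad_x = 2*5*1.6558 = 16.558, grad_y = 2*4*-2.8103 = -22.4824
  x_1 = 1.6558 - 0.1*16.558 = -0.0
  y_1 = -2.8103 - 0.1*-22.4824 = -0.5621
Step 2: grad_x = 2*5*-0.0 = -0.0, grad_y = 2*4*-0.5621 = -4.4965
  x_2 = -0.0 - 0.1*-0.0 = 0.0
  y_2 = -0.5621 - 0.1*-4.4965 = -0.1124
Step 3: grad_x = 2*5*0.0 = 0.0, grad_y = 2*4*-0.1124 = -0.8993
  x_3 = 0.0 - 0.1*0.0 = 0.0
  y_3 = -0.1124 - 0.1*-0.8993 = -0.0225
Step 4: grad_x = 2*5*0.0 = 0.0, grad_y = 2*4*-0.0225 = -0.1799
  x_4 = 0.0 - 0.1*0.0 = 0.0
  y_4 = -0.0225 - 0.1*-0.1799 = -0.0045
f(0.0, -0.0045) = 5*0.0^2 + 4*(-0.0045)^2 = 0.0001


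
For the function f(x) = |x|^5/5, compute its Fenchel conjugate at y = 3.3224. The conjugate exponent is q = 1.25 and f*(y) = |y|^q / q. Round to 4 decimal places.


The conjugate exponent q satisfies 1/p + 1/q = 1.
p = 5, so q = 5/(5 - 1) = 1.25
|y|^q = 3.3224^1.25 = 4.4855
f*(3.3224) = 4.4855 / 1.25 = 3.5884


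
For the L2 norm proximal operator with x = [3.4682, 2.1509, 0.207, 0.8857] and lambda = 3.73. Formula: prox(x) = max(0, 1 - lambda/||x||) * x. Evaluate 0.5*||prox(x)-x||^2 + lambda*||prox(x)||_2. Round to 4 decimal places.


Step 1: Compute ||x||.
||x|| = 4.1812
Step 2: Compute scaling factor.
scale = max(0, 1 - 3.73/4.1812) = 0.1079
Step 3: prox(x) = [0.3742, 0.2321, 0.0223, 0.0956]
||prox(x)|| = 0.4512
Step 4: Proximal objective.
0.5*||prox-x||^2 = 6.9565
lambda*||prox|| = 1.683
Total = 8.6393


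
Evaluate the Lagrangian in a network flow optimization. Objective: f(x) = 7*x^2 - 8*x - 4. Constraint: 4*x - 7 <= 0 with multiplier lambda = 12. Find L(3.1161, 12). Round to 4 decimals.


Step 1: Evaluate f(x).
f(3.1161) = 7*3.1161^2 - 8*3.1161 - 4 = 39.0418
Step 2: Evaluate g(x).
g(3.1161) = 4*3.1161 - 7 = 5.4644
Step 3: Compute Lagrangian.
L = 39.0418 + 12*5.4644 = 104.6146


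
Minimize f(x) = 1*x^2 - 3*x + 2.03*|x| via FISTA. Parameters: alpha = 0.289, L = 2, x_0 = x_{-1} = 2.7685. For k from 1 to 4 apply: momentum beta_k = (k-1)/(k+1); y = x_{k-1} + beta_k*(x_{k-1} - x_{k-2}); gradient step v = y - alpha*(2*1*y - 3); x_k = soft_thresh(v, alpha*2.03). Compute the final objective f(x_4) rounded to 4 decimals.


FISTA on f(x) = 1*x^2 - 3*x + 2.03*|x|
L = 2, alpha = 0.289
Iteration 1: beta = 0.0, y = 2.7685 + 0.0*(2.7685 - 2.7685) = 2.7685
  grad(y) = 2.537, v = y - alpha*grad = 2.0353
  prox(v) = soft_thresh(2.0353, 0.5867) = 1.4486
Iteration 2: beta = 0.3333, y = 1.4486 + 0.3333*(1.4486 - 2.7685) = 1.0087
  grad(y) = -0.9826, v = y - alpha*grad = 1.2927
  prox(v) = soft_thresh(1.2927, 0.5867) = 0.706
Iteration 3: beta = 0.5, y = 0.706 + 0.5*(0.706 - 1.4486) = 0.3347
  grad(y) = -2.3307, v = y - alpha*grad = 1.0082
  prox(v) = soft_thresh(1.0082, 0.5867) = 0.4216
Iteration 4: beta = 0.6, y = 0.4216 + 0.6*(0.4216 - 0.706) = 0.2509
  grad(y) = -2.4982, v = y - alpha*grad = 0.9729
  prox(v) = soft_thresh(0.9729, 0.5867) = 0.3862
f(x_4) = 1*0.3862^2 - 3*0.3862 + 2.03*|0.3862| = -0.2255


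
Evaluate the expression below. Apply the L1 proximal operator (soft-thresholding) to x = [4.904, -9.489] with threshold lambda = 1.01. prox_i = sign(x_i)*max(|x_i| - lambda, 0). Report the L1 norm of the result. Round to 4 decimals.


Soft-thresholding with lambda = 1.01:
prox(4.904) = sign(4.904)*max(|4.904| - 1.01, 0) = 3.894
prox(-9.489) = sign(-9.489)*max(|-9.489| - 1.01, 0) = -8.479
prox(x) = [3.894, -8.479]
||prox(x)||_1 = 3.894 + 8.479 = 12.373


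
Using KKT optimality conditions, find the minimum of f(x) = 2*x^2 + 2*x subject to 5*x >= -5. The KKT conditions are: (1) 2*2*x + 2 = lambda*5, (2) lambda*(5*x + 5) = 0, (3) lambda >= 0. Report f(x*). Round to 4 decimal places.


Step 1: Try lambda = 0 (constraint inactive).
Stationarity: 2*2*x + 2 = 0
x* = -2/(2*2) = -0.5
Check constraint: 5*-0.5 = -2.5 >= -5 -- satisfied.
Step 2: Compute optimal value.
f(x*) = 2*(-0.5)^2 + 2*(-0.5) = -0.5


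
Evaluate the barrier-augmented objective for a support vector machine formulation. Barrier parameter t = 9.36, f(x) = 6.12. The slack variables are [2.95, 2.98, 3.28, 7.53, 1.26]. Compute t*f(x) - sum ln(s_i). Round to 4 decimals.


Step 1: Compute log-barrier.
ln values: [1.0818, 1.0919, 1.1878, 2.0189, 0.2311]
phi = -(1.0818 + 1.0919 + 1.1878 + 2.0189 + 0.2311) = -5.6116
Step 2: Compute augmented objective.
t*f(x) = 9.36*6.12 = 57.2832
Total = 57.2832 - 5.6116 = 51.6716


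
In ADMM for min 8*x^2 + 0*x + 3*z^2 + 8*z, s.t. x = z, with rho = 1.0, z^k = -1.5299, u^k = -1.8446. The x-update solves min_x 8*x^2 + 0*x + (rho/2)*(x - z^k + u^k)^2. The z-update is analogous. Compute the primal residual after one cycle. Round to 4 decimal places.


ADMM iteration with rho = 1.0, z^k = -1.5299, u^k = -1.8446
Step 1: x-update.
Minimize 8*x^2 + 0*x + (1.0/2)*(x + 1.5299 - 1.8446)^2
FOC: (2*8 + 1.0)*x = 0 + 1.0*(-1.5299 + 1.8446)
x^{k+1} = 0.0185
Step 2: z-update.
Minimize 3*z^2 + 8*z + (1.0/2)*(0.0185 - z - 1.8446)^2
FOC: (2*3 + 1.0)*z = -8 + 1.0*(0.0185 - 1.8446)
z^{k+1} = -1.4037
Step 3: u-update.
u^{k+1} = -1.8446 + 0.0185 + 1.4037 = -0.4224
Step 4: Primal residual = |0.0185 + 1.4037| = 1.4222


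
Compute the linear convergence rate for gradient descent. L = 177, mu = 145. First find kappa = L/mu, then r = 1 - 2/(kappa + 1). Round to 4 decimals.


Step 1: Compute the condition number.
kappa = L/mu = 177/145 = 1.2207
Step 2: Compute the convergence rate.
r = 1 - 2/(kappa + 1) = 1 - 2*mu/(L + mu) = (L - mu)/(L + mu) = 32/322 = 0.0994


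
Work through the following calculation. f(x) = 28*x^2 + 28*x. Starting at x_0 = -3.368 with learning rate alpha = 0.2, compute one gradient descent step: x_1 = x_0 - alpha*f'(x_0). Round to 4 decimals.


We compute the gradient at x_0 and apply the update.
f'(x) = 56*x + 28
f'(-3.368) = 56*-3.368 + 28 = -160.608
x_1 = -3.368 - 0.2*-160.608 = 28.7536


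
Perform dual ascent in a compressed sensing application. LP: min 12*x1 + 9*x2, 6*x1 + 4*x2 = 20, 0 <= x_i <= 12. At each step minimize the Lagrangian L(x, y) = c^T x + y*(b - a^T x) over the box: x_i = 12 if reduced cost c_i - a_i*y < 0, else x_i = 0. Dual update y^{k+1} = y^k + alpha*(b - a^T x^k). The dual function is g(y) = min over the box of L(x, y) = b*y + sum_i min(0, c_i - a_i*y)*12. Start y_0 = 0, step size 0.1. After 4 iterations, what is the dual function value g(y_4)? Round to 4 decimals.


Dual ascent for LP: min 12*x1 + 9*x2, 6*x1 + 4*x2 = 20, 0 <= x_i <= 12
Step 1: y^k = 0.0, reduced costs: (12.0, 9.0)
  x^k = (0.0, 0.0), subgradient = b - a^T x = 20.0
  y^{k+1} = 0.0 + 0.1*20.0 = 2.0
Step 2: y^k = 2.0, reduced costs: (0.0, 1.0)
  x^k = (0.0, 0.0), subgradient = b - a^T x = 20.0
  y^{k+1} = 2.0 + 0.1*20.0 = 4.0
Step 3: y^k = 4.0, reduced costs: (-12.0, -7.0)
  x^k = (12.0, 12.0), subgradient = b - a^T x = -100.0
  y^{k+1} = 4.0 + 0.1*-100.0 = -6.0
Step 4: y^k = -6.0, reduced costs: (48.0, 33.0)
  x^k = (0.0, 0.0), subgradient = b - a^T x = 20.0
  y^{k+1} = -6.0 + 0.1*20.0 = -4.0
Dual objective at y_4 = -4.0: reduced costs (36.0, 25.0), box minimizer x = (0.0, 0.0)
g(y_4) = b*y + (c1 - a1*y)*x1 + (c2 - a2*y)*x2 = 20*(-4.0) + 36.0*0.0 + 25.0*0.0 = -80.0 + 0.0 + 0.0 = -80.0


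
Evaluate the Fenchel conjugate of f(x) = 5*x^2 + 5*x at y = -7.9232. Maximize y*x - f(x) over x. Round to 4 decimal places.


f*(y) = sup_x {y*x - a*x^2 - b*x} = sup_x {(y-b)*x - a*x^2}
FOC: (y - b) - 2a*x = 0 => x* = (y - b)/(2a)
x* = (-7.9232 - 5)/(2*5) = -1.2923
f*(-7.9232) = (y-b)^2/(4a) = (-7.9232 - 5)^2/(4*5)
= 167.0091/20 = 8.3505


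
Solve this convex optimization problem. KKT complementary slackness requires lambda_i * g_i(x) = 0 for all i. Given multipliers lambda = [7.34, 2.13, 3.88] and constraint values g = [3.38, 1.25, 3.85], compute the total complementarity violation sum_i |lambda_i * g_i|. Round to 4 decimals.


KKT complementary slackness check:
lambda_1 * g_1 = 7.34 * 3.38 = 24.8092
lambda_2 * g_2 = 2.13 * 1.25 = 2.6625
lambda_3 * g_3 = 3.88 * 3.85 = 14.938
Total violation = 24.8092 + 2.6625 + 14.938 = 42.4097


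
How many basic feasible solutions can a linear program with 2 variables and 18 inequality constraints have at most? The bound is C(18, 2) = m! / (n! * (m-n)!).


Each vertex corresponds to some choice of n active constraints out of m, so the number of vertices is at most C(m, n) = m! / (n!(m-n)!).
m = 18, n = 2
Numerator: 18 * 17
Denominator: 2! = 2
C(18, 2) = 153


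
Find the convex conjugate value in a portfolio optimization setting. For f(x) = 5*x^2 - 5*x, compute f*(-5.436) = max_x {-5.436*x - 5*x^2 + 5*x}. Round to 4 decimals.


f*(y) = sup_x {y*x - a*x^2 - b*x} = sup_x {(y-b)*x - a*x^2}
FOC: (y - b) - 2a*x = 0 => x* = (y - b)/(2a)
x* = (-5.436 + 5)/(2*5) = -0.0436
f*(-5.436) = (y-b)^2/(4a) = (-5.436 + 5)^2/(4*5)
= 0.1901/20 = 0.0095


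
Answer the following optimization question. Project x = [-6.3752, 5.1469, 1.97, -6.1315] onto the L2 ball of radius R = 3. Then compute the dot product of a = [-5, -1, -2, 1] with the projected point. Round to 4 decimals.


Step 1: Compute ||x|| (intermediates to 6 decimals).
||x|| = sqrt((-6.3752)^2 + 5.1469^2 + 1.97^2 + (-6.1315)^2) = 10.42161
Step 2: Project.
Since ||x|| > R, scale = R/||x|| = 3/10.42161 = 0.287863, proj(x) = scale * x
proj(x) = [-1.835184, 1.481602, 0.56709, -1.765032]
Step 3: Dot product.
a^T * proj(x) = -5*(-1.835184) - 1*1.481602 - 2*0.56709 + 1*(-1.765032) = 4.7951


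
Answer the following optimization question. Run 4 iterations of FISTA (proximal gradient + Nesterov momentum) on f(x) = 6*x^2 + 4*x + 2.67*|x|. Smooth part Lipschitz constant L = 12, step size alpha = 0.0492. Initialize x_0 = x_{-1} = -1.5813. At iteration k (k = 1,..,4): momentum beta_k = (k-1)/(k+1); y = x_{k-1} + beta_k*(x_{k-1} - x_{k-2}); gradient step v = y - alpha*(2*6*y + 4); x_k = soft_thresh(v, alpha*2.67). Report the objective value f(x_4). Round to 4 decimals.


FISTA on f(x) = 6*x^2 + 4*x + 2.67*|x|
L = 12, alpha = 0.0492
Iteration 1: beta = 0.0, y = -1.5813 + 0.0*(-1.5813 + 1.5813) = -1.5813
  grad(y) = -14.9756, v = y - alpha*grad = -0.8445
  prox(v) = soft_thresh(-0.8445, 0.1314) = -0.7131
Iteration 2: beta = 0.3333, y = -0.7131 + 0.3333*(-0.7131 + 1.5813) = -0.4237
  grad(y) = -1.085, v = y - alpha*grad = -0.3704
  prox(v) = soft_thresh(-0.3704, 0.1314) = -0.239
Iteration 3: beta = 0.5, y = -0.239 + 0.5*(-0.239 + 0.7131) = -0.0019
  grad(y) = 3.9768, v = y - alpha*grad = -0.1976
  prox(v) = soft_thresh(-0.1976, 0.1314) = -0.0662
Iteration 4: beta = 0.6, y = -0.0662 + 0.6*(-0.0662 + 0.239) = 0.0374
  grad(y) = 4.4492, v = y - alpha*grad = -0.1815
  prox(v) = soft_thresh(-0.1815, 0.1314) = -0.0501
f(x_4) = 6*(-0.0501)^2 + 4*(-0.0501) + 2.67*|-0.0501| = -0.0516


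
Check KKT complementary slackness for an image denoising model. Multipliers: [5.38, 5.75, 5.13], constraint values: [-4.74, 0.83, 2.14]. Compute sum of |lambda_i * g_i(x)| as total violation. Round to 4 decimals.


KKT complementary slackness check:
lambda_1 * g_1 = 5.38 * -4.74 = -25.5012
lambda_2 * g_2 = 5.75 * 0.83 = 4.7725
lambda_3 * g_3 = 5.13 * 2.14 = 10.9782
Total violation = 25.5012 + 4.7725 + 10.9782 = 41.2519


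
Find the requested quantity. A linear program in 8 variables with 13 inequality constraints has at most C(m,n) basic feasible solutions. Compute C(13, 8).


Each vertex corresponds to some choice of n active constraints out of m, so the number of vertices is at most C(m, n) = m! / (n!(m-n)!).
m = 13, n = 8
Numerator: 13 * 12 * 11 * 10 * 9 * 8 * 7 * 6
Denominator: 8! = 40320
C(13, 8) = 1287


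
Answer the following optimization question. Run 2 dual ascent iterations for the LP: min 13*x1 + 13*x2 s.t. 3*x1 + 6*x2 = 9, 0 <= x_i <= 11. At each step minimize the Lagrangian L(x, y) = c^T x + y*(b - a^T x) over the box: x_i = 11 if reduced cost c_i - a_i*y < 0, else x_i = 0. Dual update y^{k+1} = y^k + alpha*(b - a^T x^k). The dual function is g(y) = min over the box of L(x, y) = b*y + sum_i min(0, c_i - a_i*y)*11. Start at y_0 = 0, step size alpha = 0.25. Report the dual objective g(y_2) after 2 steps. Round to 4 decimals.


Dual ascent for LP: min 13*x1 + 13*x2, 3*x1 + 6*x2 = 9, 0 <= x_i <= 11
Step 1: y^k = 0.0, reduced costs: (13.0, 13.0)
  x^k = (0.0, 0.0), subgradient = b - a^T x = 9.0
  y^{k+1} = 0.0 + 0.25*9.0 = 2.25
Step 2: y^k = 2.25, reduced costs: (6.25, -0.5)
  x^k = (0.0, 11.0), subgradient = b - a^T x = -57.0
  y^{k+1} = 2.25 + 0.25*-57.0 = -12.0
Dual objective at y_2 = -12.0: reduced costs (49.0, 85.0), box minimizer x = (0.0, 0.0)
g(y_2) = b*y + (c1 - a1*y)*x1 + (c2 - a2*y)*x2 = 9*(-12.0) + 49.0*0.0 + 85.0*0.0 = -108.0 + 0.0 + 0.0 = -108.0


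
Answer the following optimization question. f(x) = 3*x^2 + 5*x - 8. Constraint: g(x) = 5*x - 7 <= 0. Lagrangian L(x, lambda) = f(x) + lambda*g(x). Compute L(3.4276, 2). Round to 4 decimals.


Step 1: Evaluate f(x).
f(3.4276) = 3*3.4276^2 + 5*3.4276 - 8 = 44.3833
Step 2: Evaluate g(x).
g(3.4276) = 5*3.4276 - 7 = 10.138
Step 3: Compute Lagrangian.
L = 44.3833 + 2*10.138 = 64.6593


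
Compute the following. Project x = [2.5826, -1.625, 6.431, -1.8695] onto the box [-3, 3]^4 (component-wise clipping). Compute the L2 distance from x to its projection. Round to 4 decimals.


Project each component onto [-3, 3].
clip(2.5826) = 2.5826, clip(-1.625) = -1.625, clip(6.431) = 3.0, clip(-1.8695) = -1.8695
Projection = [2.5826, -1.625, 3.0, -1.8695]
Squared diffs: [0.0, 0.0, 11.7718, 0.0]
Distance = sqrt(11.7718) = 3.431


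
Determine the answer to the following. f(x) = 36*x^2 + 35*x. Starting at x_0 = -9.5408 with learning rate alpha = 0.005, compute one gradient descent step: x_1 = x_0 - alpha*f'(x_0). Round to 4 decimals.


We compute the gradient at x_0 and apply the update.
f'(x) = 72*x + 35
f'(-9.5408) = 72*-9.5408 + 35 = -651.9376
x_1 = -9.5408 - 0.005*-651.9376 = -6.2811


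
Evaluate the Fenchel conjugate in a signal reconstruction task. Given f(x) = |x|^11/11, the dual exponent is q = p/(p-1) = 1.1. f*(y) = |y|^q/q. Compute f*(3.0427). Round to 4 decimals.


The conjugate exponent q satisfies 1/p + 1/q = 1.
p = 11, so q = 11/(11 - 1) = 1.1
|y|^q = 3.0427^1.1 = 3.4008
f*(3.0427) = 3.4008 / 1.1 = 3.0917


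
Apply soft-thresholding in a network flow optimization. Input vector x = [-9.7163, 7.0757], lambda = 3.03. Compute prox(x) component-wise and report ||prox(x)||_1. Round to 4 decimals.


Soft-thresholding with lambda = 3.03:
prox(-9.7163) = sign(-9.7163)*max(|-9.7163| - 3.03, 0) = -6.6863
prox(7.0757) = sign(7.0757)*max(|7.0757| - 3.03, 0) = 4.0457
prox(x) = [-6.6863, 4.0457]
||prox(x)||_1 = 6.6863 + 4.0457 = 10.732


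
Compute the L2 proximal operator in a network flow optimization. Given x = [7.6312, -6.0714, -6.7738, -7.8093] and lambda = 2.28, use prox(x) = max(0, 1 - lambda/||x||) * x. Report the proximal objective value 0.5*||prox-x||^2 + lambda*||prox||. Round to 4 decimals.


Step 1: Compute ||x||.
||x|| = 14.2115
Step 2: Compute scaling factor.
scale = max(0, 1 - 2.28/14.2115) = 0.8396
Step 3: prox(x) = [6.4069, -5.0973, -5.6871, -6.5564]
||prox(x)|| = 11.9315
Step 4: Proximal objective.
0.5*||prox-x||^2 = 2.5992
lambda*||prox|| = 27.2038
Total = 29.803


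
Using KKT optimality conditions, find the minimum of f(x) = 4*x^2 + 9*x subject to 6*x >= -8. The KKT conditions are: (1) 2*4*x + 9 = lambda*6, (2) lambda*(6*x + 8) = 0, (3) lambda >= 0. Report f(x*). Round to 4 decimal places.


Step 1: Try lambda = 0 (constraint inactive).
Stationarity: 2*4*x + 9 = 0
x* = -9/(2*4) = -1.125
Check constraint: 6*-1.125 = -6.75 >= -8 -- satisfied.
Step 2: Compute optimal value.
f(x*) = 4*(-1.125)^2 + 9*(-1.125) = -5.0625


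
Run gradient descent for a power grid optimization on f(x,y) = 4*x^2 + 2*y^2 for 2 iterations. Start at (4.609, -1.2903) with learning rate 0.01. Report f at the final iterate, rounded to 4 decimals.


Gradient descent on f(x,y) = 4*x^2 + 2*y^2.
Starting point: (4.609, -1.2903), alpha = 0.01
Step 1: grad_x = 2*4*4.609 = 36.872, grad_y = 2*2*-1.2903 = -5.1612
  x_1 = 4.609 - 0.01*36.872 = 4.2403
  y_1 = -1.2903 - 0.01*-5.1612 = -1.2387
Step 2: grad_x = 2*4*4.2403 = 33.9222, grad_y = 2*2*-1.2387 = -4.9548
  x_2 = 4.2403 - 0.01*33.9222 = 3.9011
  y_2 = -1.2387 - 0.01*-4.9548 = -1.1891
f(3.9011, -1.1891) = 4*3.9011^2 + 2*(-1.1891)^2 = 63.7011


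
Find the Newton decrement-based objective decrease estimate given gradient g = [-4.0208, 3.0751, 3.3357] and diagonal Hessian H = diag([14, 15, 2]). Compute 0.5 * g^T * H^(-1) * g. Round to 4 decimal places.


Step 1: H is diagonal, so H^(-1) * g = [-0.2872, 0.205, 1.6679].
Step 2: g^T H^(-1) g = sum_i g_i^2 / H_ii
  = (-4.0208)^2/14 + (3.0751)^2/15 + (3.3357)^2/2
  = 1.1548 + 0.6304 + 5.5634 = 7.3486
Step 3: Objective decrease = 0.5 * g^T H^(-1) g = 3.6743


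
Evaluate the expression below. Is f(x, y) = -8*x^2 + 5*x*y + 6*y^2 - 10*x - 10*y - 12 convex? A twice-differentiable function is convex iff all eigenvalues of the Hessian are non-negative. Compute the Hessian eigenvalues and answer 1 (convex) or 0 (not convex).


The Hessian of f(x,y) = -8*x^2 + 5*x*y + 6*y^2 - 10*x - 10*y - 12 is:
H = [[-16, 5], [5, 12]]
Trace = -16 + 12 = -4
Determinant = -16*12 - (5)^2 = -217
Discriminant = (-4)^2 - 4*-217 = 884.0
Eigenvalues: lambda_1 = -16.8661, lambda_2 = 12.8661
The function is not convex.

0


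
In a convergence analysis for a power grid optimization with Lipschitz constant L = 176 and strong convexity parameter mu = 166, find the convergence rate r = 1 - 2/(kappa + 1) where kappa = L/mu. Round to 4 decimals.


Step 1: Compute the condition number.
kappa = L/mu = 176/166 = 1.0602
Step 2: Compute the convergence rate.
r = 1 - 2/(kappa + 1) = 1 - 2*mu/(L + mu) = (L - mu)/(L + mu) = 10/342 = 0.0292


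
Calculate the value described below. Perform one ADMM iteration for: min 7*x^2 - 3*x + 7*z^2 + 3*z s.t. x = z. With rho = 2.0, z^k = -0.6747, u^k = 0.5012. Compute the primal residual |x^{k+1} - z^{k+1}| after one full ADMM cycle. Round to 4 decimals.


ADMM iteration with rho = 2.0, z^k = -0.6747, u^k = 0.5012
Step 1: x-update.
Minimize 7*x^2 - 3*x + (2.0/2)*(x + 0.6747 + 0.5012)^2
FOC: (2*7 + 2.0)*x = 3 + 2.0*(-0.6747 - 0.5012)
x^{k+1} = 0.0405
Step 2: z-update.
Minimize 7*z^2 + 3*z + (2.0/2)*(0.0405 - z + 0.5012)^2
FOC: (2*7 + 2.0)*z = -3 + 2.0*(0.0405 + 0.5012)
z^{k+1} = -0.1198
Step 3: u-update.
u^{k+1} = 0.5012 + 0.0405 + 0.1198 = 0.6615
Step 4: Primal residual = |0.0405 + 0.1198| = 0.1603


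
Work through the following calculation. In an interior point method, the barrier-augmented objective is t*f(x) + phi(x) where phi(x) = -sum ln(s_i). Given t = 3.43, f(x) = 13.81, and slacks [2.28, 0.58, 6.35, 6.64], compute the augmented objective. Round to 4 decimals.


Step 1: Compute log-barrier.
ln values: [0.8242, -0.5447, 1.8485, 1.8931]
phi = -(0.8242 - 0.5447 + 1.8485 + 1.8931) = -4.021
Step 2: Compute augmented objective.
t*f(x) = 3.43*13.81 = 47.3683
Total = 47.3683 - 4.021 = 43.3473


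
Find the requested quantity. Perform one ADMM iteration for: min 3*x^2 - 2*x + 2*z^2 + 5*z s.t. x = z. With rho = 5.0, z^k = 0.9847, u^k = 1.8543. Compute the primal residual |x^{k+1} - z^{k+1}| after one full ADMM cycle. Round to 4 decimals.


ADMM iteration with rho = 5.0, z^k = 0.9847, u^k = 1.8543
Step 1: x-update.
Minimize 3*x^2 - 2*x + (5.0/2)*(x - 0.9847 + 1.8543)^2
FOC: (2*3 + 5.0)*x = 2 + 5.0*(0.9847 - 1.8543)
x^{k+1} = -0.2135
Step 2: z-update.
Minimize 2*z^2 + 5*z + (5.0/2)*(-0.2135 - z + 1.8543)^2
FOC: (2*2 + 5.0)*z = -5 + 5.0*(-0.2135 + 1.8543)
z^{k+1} = 0.356
Step 3: u-update.
u^{k+1} = 1.8543 - 0.2135 - 0.356 = 1.2848
Step 4: Primal residual = |-0.2135 - 0.356| = 0.5695


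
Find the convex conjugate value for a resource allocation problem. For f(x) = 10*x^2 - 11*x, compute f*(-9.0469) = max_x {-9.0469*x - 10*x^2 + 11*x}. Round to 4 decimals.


f*(y) = sup_x {y*x - a*x^2 - b*x} = sup_x {(y-b)*x - a*x^2}
FOC: (y - b) - 2a*x = 0 => x* = (y - b)/(2a)
x* = (-9.0469 + 11)/(2*10) = 0.0977
f*(-9.0469) = (y-b)^2/(4a) = (-9.0469 + 11)^2/(4*10)
= 3.8146/40 = 0.0954


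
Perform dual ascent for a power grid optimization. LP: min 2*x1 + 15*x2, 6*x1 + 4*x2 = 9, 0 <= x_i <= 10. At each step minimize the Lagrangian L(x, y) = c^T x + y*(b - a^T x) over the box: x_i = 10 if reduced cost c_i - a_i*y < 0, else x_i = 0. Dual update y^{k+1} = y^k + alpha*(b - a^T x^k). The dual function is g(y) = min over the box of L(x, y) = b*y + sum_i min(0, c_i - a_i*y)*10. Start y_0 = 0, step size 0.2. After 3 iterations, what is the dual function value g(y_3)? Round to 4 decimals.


Dual ascent for LP: min 2*x1 + 15*x2, 6*x1 + 4*x2 = 9, 0 <= x_i <= 10
Step 1: y^k = 0.0, reduced costs: (2.0, 15.0)
  x^k = (0.0, 0.0), subgradient = b - a^T x = 9.0
  y^{k+1} = 0.0 + 0.2*9.0 = 1.8
Step 2: y^k = 1.8, reduced costs: (-8.8, 7.8)
  x^k = (10.0, 0.0), subgradient = b - a^T x = -51.0
  y^{k+1} = 1.8 + 0.2*-51.0 = -8.4
Step 3: y^k = -8.4, reduced costs: (52.4, 48.6)
  x^k = (0.0, 0.0), subgradient = b - a^T x = 9.0
  y^{k+1} = -8.4 + 0.2*9.0 = -6.6
Dual objective at y_3 = -6.6: reduced costs (41.6, 41.4), box minimizer x = (0.0, 0.0)
g(y_3) = b*y + (c1 - a1*y)*x1 + (c2 - a2*y)*x2 = 9*(-6.6) + 41.6*0.0 + 41.4*0.0 = -59.4 + 0.0 + 0.0 = -59.4


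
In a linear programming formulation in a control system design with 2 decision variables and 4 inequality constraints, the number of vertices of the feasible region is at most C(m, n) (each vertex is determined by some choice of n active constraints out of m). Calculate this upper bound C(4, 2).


Each vertex corresponds to some choice of n active constraints out of m, so the number of vertices is at most C(m, n) = m! / (n!(m-n)!).
m = 4, n = 2
Numerator: 4 * 3
Denominator: 2! = 2
C(4, 2) = 6


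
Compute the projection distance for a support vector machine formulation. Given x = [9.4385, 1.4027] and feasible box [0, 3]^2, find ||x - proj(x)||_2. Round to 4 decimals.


Project each component onto [0, 3].
clip(9.4385) = 3.0, clip(1.4027) = 1.4027
Projection = [3.0, 1.4027]
Squared diffs: [41.4543, 0.0]
Distance = sqrt(41.4543) = 6.4385


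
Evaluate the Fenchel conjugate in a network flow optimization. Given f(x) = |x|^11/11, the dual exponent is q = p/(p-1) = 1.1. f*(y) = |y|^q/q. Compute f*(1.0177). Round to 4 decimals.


The conjugate exponent q satisfies 1/p + 1/q = 1.
p = 11, so q = 11/(11 - 1) = 1.1
|y|^q = 1.0177^1.1 = 1.0195
f*(1.0177) = 1.0195 / 1.1 = 0.9268


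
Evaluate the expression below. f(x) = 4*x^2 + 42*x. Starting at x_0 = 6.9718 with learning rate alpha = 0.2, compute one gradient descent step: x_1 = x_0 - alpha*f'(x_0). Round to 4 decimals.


We compute the gradient at x_0 and apply the update.
f'(x) = 8*x + 42
f'(6.9718) = 8*6.9718 + 42 = 97.7744
x_1 = 6.9718 - 0.2*97.7744 = -12.5831


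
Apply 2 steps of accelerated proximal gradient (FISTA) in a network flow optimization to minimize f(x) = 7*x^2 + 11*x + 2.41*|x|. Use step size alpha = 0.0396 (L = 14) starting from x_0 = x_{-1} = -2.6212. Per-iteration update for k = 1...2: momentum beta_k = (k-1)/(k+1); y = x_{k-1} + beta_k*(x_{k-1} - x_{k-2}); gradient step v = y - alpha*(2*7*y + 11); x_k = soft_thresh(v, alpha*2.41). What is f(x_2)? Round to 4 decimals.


FISTA on f(x) = 7*x^2 + 11*x + 2.41*|x|
L = 14, alpha = 0.0396
Iteration 1: beta = 0.0, y = -2.6212 + 0.0*(-2.6212 + 2.6212) = -2.6212
  grad(y) = -25.6968, v = y - alpha*grad = -1.6036
  prox(v) = soft_thresh(-1.6036, 0.0954) = -1.5082
Iteration 2: beta = 0.3333, y = -1.5082 + 0.3333*(-1.5082 + 2.6212) = -1.1372
  grad(y) = -4.9203, v = y - alpha*grad = -0.9423
  prox(v) = soft_thresh(-0.9423, 0.0954) = -0.8469
f(x_2) = 7*(-0.8469)^2 + 11*(-0.8469) + 2.41*|-0.8469| = -2.2542


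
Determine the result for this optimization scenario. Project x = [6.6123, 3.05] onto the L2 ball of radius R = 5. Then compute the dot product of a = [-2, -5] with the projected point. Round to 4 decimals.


Step 1: Compute ||x|| (intermediates to 6 decimals).
||x|| = sqrt(6.6123^2 + 3.05^2) = 7.281827
Step 2: Project.
Since ||x|| > R, scale = R/||x|| = 5/7.281827 = 0.686641, proj(x) = scale * x
proj(x) = [4.540276, 2.094255]
Step 3: Dot product.
a^T * proj(x) = -2*4.540276 - 5*2.094255 = -19.5518
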